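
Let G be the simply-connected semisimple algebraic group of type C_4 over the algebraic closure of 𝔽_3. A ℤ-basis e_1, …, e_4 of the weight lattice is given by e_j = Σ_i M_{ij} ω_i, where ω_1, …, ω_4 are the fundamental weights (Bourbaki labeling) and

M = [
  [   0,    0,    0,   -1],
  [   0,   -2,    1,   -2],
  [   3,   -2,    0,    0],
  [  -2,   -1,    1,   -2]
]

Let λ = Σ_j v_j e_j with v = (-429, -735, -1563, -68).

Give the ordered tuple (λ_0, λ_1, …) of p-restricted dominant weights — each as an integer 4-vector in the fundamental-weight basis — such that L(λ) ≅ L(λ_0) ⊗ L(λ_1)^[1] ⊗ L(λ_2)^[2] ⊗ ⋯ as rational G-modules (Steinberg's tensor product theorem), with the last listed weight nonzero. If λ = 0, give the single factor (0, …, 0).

Compute c_i = Σ_j M_{ij} v_j with v = (-429, -735, -1563, -68):
  c_1 = (0)·(-429) + (0)·(-735) + (0)·(-1563) + (-1)·(-68) = 68
  c_2 = (0)·(-429) + (-2)·(-735) + (1)·(-1563) + (-2)·(-68) = 43
  c_3 = (3)·(-429) + (-2)·(-735) + (0)·(-1563) + (0)·(-68) = 183
  c_4 = (-2)·(-429) + (-1)·(-735) + (1)·(-1563) + (-2)·(-68) = 166
Expand coordinatewise in base 3:
  c_1 = 68 = 2·3^0 + 1·3^1 + 1·3^2 + 2·3^3
  c_2 = 43 = 1·3^0 + 2·3^1 + 1·3^2 + 1·3^3
  c_3 = 183 = 0·3^0 + 1·3^1 + 2·3^2 + 0·3^3 + 2·3^4
  c_4 = 166 = 1·3^0 + 1·3^1 + 0·3^2 + 0·3^3 + 2·3^4
Factor λ_0 = (2, 1, 0, 1)
Factor λ_1 = (1, 2, 1, 1)
Factor λ_2 = (1, 1, 2, 0)
Factor λ_3 = (2, 1, 0, 0)
Factor λ_4 = (0, 0, 2, 2)

((2, 1, 0, 1), (1, 2, 1, 1), (1, 1, 2, 0), (2, 1, 0, 0), (0, 0, 2, 2))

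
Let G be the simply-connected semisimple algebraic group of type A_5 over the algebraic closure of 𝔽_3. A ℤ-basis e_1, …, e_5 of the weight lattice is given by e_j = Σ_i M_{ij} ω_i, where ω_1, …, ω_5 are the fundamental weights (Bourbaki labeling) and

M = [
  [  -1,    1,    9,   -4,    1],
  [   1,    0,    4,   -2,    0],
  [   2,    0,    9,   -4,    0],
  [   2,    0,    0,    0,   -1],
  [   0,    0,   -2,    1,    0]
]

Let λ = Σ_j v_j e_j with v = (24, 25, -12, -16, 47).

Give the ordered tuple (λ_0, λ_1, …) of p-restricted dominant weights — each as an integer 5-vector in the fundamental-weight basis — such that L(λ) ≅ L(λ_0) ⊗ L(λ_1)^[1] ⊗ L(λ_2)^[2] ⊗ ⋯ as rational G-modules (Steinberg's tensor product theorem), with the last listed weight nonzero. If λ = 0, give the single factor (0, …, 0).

ω-coordinates c = M·v, v = (24, 25, -12, -16, 47):
  c_1 = (-1)·(24) + (1)·(25) + (9)·(-12) + (-4)·(-16) + (1)·(47) = 4
  c_2 = (1)·(24) + (0)·(25) + (4)·(-12) + (-2)·(-16) + (0)·(47) = 8
  c_3 = (2)·(24) + (0)·(25) + (9)·(-12) + (-4)·(-16) + (0)·(47) = 4
  c_4 = (2)·(24) + (0)·(25) + (0)·(-12) + (0)·(-16) + (-1)·(47) = 1
  c_5 = (0)·(24) + (0)·(25) + (-2)·(-12) + (1)·(-16) + (0)·(47) = 8
p = 3; digits c_i = Σ_j d_{ij}·3^j, 0 ≤ d_{ij} < 3:
  c_1 = 4 = 1·3^0 + 1·3^1
  c_2 = 8 = 2·3^0 + 2·3^1
  c_3 = 4 = 1·3^0 + 1·3^1
  c_4 = 1 = 1·3^0
  c_5 = 8 = 2·3^0 + 2·3^1
Factor λ_0 = (1, 2, 1, 1, 2)
Factor λ_1 = (1, 2, 1, 0, 2)

((1, 2, 1, 1, 2), (1, 2, 1, 0, 2))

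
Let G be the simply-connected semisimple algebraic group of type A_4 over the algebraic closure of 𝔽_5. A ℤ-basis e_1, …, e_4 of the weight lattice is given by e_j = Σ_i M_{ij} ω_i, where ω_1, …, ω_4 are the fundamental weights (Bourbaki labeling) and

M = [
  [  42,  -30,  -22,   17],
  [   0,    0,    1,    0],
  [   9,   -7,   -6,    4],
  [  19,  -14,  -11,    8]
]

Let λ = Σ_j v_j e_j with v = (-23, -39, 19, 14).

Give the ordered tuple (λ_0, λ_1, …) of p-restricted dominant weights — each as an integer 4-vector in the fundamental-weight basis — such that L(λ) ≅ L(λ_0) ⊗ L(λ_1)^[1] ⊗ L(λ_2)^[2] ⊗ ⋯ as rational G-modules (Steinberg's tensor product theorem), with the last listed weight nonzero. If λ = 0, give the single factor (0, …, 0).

((4, 4, 3, 2), (4, 3, 1, 2))

ω-coordinates c = M·v, v = (-23, -39, 19, 14):
  c_1 = (42)·(-23) + (-30)·(-39) + (-22)·(19) + 17·14 = 24
  c_2 = (0)·(-23) + (0)·(-39) + 1·19 + 0·14 = 19
  c_3 = (9)·(-23) + (-7)·(-39) + (-6)·(19) + 4·14 = 8
  c_4 = (19)·(-23) + (-14)·(-39) + (-11)·(19) + 8·14 = 12
Base-5 expansion of each c_i:
  c_1 = 24 = 4·5^0 + 4·5^1
  c_2 = 19 = 4·5^0 + 3·5^1
  c_3 = 8 = 3·5^0 + 1·5^1
  c_4 = 12 = 2·5^0 + 2·5^1
λ_0 = (4, 4, 3, 2)
λ_1 = (4, 3, 1, 2)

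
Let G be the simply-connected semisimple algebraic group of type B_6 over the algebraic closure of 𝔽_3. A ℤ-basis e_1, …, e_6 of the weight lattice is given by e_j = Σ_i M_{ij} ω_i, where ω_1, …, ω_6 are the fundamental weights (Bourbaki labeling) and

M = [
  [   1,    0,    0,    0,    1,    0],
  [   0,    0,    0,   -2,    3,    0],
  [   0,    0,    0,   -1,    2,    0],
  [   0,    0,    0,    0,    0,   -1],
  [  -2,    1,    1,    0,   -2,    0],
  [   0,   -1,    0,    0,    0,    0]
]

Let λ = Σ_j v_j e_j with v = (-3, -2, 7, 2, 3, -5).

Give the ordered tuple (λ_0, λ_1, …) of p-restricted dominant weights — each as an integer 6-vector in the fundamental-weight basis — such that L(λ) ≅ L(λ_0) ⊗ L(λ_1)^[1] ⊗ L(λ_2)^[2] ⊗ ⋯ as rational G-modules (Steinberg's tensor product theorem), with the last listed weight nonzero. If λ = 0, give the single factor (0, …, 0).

Change of basis e → ω: c = M·v where v = (-3, -2, 7, 2, 3, -5):
  c_1 = (1)·(-3) + (0)·(-2) + (0)·(7) + (0)·(2) + (1)·(3) + (0)·(-5) = 0
  c_2 = (0)·(-3) + (0)·(-2) + (0)·(7) + (-2)·(2) + (3)·(3) + (0)·(-5) = 5
  c_3 = (0)·(-3) + (0)·(-2) + (0)·(7) + (-1)·(2) + (2)·(3) + (0)·(-5) = 4
  c_4 = (0)·(-3) + (0)·(-2) + (0)·(7) + (0)·(2) + (0)·(3) + (-1)·(-5) = 5
  c_5 = (-2)·(-3) + (1)·(-2) + (1)·(7) + (0)·(2) + (-2)·(3) + (0)·(-5) = 5
  c_6 = (0)·(-3) + (-1)·(-2) + (0)·(7) + (0)·(2) + (0)·(3) + (0)·(-5) = 2
Writing each c_i in base p = 3:
  c_1 = 0
  c_2 = 5 = 2·3^0 + 1·3^1
  c_3 = 4 = 1·3^0 + 1·3^1
  c_4 = 5 = 2·3^0 + 1·3^1
  c_5 = 5 = 2·3^0 + 1·3^1
  c_6 = 2 = 2·3^0
Factor λ_0 = (0, 2, 1, 2, 2, 2)
Factor λ_1 = (0, 1, 1, 1, 1, 0)

((0, 2, 1, 2, 2, 2), (0, 1, 1, 1, 1, 0))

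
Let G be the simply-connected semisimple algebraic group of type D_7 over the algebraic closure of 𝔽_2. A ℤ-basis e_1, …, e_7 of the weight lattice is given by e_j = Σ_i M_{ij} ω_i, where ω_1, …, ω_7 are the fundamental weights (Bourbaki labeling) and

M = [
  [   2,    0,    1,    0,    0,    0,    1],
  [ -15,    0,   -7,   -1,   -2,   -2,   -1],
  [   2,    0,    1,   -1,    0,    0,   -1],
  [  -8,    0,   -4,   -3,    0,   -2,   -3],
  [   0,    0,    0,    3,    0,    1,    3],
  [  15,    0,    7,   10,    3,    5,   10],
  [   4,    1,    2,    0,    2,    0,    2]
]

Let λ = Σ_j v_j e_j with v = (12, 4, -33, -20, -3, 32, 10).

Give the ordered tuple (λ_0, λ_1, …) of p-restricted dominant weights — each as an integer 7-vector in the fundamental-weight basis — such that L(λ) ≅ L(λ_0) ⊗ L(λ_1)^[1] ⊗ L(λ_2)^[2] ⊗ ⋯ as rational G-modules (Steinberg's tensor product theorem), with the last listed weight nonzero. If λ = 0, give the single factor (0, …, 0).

ω-coordinates c = M·v, v = (12, 4, -33, -20, -3, 32, 10):
  c_1 = 2*12 + 0*4 + 1*-33 + 0*-20 + 0*-3 + 0*32 + 1*10 = 1
  c_2 = -15*12 + 0*4 + -7*-33 + -1*-20 + -2*-3 + -2*32 + -1*10 = 3
  c_3 = 2*12 + 0*4 + 1*-33 + -1*-20 + 0*-3 + 0*32 + -1*10 = 1
  c_4 = -8*12 + 0*4 + -4*-33 + -3*-20 + 0*-3 + -2*32 + -3*10 = 2
  c_5 = 0*12 + 0*4 + 0*-33 + 3*-20 + 0*-3 + 1*32 + 3*10 = 2
  c_6 = 15*12 + 0*4 + 7*-33 + 10*-20 + 3*-3 + 5*32 + 10*10 = 0
  c_7 = 4*12 + 1*4 + 2*-33 + 0*-20 + 2*-3 + 0*32 + 2*10 = 0
Base-2 expansion of each c_i:
  c_1 = 1 = 1·2^0
  c_2 = 3 = 1·2^0 + 1·2^1
  c_3 = 1 = 1·2^0
  c_4 = 2 = 0·2^0 + 1·2^1
  c_5 = 2 = 0·2^0 + 1·2^1
  c_6 = 0
  c_7 = 0
p-restricted factor λ_0 = (1, 1, 1, 0, 0, 0, 0)
p-restricted factor λ_1 = (0, 1, 0, 1, 1, 0, 0)

((1, 1, 1, 0, 0, 0, 0), (0, 1, 0, 1, 1, 0, 0))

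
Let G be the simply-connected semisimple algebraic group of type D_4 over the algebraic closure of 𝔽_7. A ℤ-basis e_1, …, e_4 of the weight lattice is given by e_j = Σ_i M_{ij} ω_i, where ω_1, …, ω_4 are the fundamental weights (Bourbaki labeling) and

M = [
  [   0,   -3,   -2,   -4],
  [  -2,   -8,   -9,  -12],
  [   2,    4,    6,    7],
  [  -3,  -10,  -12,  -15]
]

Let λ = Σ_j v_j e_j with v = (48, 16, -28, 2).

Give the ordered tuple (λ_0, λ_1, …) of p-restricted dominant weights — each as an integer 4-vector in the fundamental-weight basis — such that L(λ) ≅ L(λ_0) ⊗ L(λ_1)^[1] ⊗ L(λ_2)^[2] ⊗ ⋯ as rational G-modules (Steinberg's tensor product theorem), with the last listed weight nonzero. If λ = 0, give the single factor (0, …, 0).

((0, 4, 6, 2),)

Converting to the ω-basis (c_i = row i of M dotted with v = (48, 16, -28, 2)):
  c_1 = (0)·(48) + (-3)·(16) + (-2)·(-28) + (-4)·(2) = 0
  c_2 = (-2)·(48) + (-8)·(16) + (-9)·(-28) + (-12)·(2) = 4
  c_3 = (2)·(48) + (4)·(16) + (6)·(-28) + (7)·(2) = 6
  c_4 = (-3)·(48) + (-10)·(16) + (-12)·(-28) + (-15)·(2) = 2
Writing each c_i in base p = 7:
  c_1 = 0
  c_2 = 4 = 4·7^0
  c_3 = 6 = 6·7^0
  c_4 = 2 = 2·7^0
Factor λ_0 = (0, 4, 6, 2)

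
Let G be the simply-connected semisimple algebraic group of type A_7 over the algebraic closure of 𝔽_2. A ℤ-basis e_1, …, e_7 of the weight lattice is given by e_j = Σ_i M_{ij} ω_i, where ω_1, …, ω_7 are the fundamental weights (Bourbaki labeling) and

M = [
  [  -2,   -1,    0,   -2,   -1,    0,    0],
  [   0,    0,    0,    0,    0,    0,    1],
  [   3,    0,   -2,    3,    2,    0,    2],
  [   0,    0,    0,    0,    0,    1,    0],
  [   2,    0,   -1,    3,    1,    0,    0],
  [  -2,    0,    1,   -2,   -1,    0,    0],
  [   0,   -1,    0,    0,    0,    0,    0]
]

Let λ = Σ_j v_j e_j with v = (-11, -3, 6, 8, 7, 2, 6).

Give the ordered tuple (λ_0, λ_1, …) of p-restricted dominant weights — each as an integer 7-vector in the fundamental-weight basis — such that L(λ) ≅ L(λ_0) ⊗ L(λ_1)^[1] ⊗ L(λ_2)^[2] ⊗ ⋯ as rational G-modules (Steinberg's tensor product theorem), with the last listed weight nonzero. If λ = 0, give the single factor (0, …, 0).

Change of basis e → ω: c = M·v where v = (-11, -3, 6, 8, 7, 2, 6):
  c_1 = -2*-11 + -1*-3 + 0*6 + -2*8 + -1*7 + 0*2 + 0*6 = 2
  c_2 = 0*-11 + 0*-3 + 0*6 + 0*8 + 0*7 + 0*2 + 1*6 = 6
  c_3 = 3*-11 + 0*-3 + -2*6 + 3*8 + 2*7 + 0*2 + 2*6 = 5
  c_4 = 0*-11 + 0*-3 + 0*6 + 0*8 + 0*7 + 1*2 + 0*6 = 2
  c_5 = 2*-11 + 0*-3 + -1*6 + 3*8 + 1*7 + 0*2 + 0*6 = 3
  c_6 = -2*-11 + 0*-3 + 1*6 + -2*8 + -1*7 + 0*2 + 0*6 = 5
  c_7 = 0*-11 + -1*-3 + 0*6 + 0*8 + 0*7 + 0*2 + 0*6 = 3
p = 2; digits c_i = Σ_j d_{ij}·2^j, 0 ≤ d_{ij} < 2:
  c_1 = 2 = 0·2^0 + 1·2^1
  c_2 = 6 = 0·2^0 + 1·2^1 + 1·2^2
  c_3 = 5 = 1·2^0 + 0·2^1 + 1·2^2
  c_4 = 2 = 0·2^0 + 1·2^1
  c_5 = 3 = 1·2^0 + 1·2^1
  c_6 = 5 = 1·2^0 + 0·2^1 + 1·2^2
  c_7 = 3 = 1·2^0 + 1·2^1
p-restricted factor λ_0 = (0, 0, 1, 0, 1, 1, 1)
p-restricted factor λ_1 = (1, 1, 0, 1, 1, 0, 1)
p-restricted factor λ_2 = (0, 1, 1, 0, 0, 1, 0)

((0, 0, 1, 0, 1, 1, 1), (1, 1, 0, 1, 1, 0, 1), (0, 1, 1, 0, 0, 1, 0))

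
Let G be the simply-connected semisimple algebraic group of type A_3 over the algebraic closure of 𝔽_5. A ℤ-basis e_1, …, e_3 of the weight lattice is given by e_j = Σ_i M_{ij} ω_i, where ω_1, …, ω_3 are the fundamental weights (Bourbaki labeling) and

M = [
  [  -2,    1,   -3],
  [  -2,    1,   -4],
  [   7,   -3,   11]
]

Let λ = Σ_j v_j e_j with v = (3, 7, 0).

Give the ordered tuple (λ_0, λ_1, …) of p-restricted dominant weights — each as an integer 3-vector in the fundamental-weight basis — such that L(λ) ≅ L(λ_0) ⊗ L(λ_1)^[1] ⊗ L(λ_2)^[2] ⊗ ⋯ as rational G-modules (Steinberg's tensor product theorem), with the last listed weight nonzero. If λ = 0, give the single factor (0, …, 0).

((1, 1, 0),)

Compute c_i = Σ_j M_{ij} v_j with v = (3, 7, 0):
  c_1 = -2*3 + 1*7 + -3*0 = 1
  c_2 = -2*3 + 1*7 + -4*0 = 1
  c_3 = 7*3 + -3*7 + 11*0 = 0
p = 5; digits c_i = Σ_j d_{ij}·5^j, 0 ≤ d_{ij} < 5:
  c_1 = 1 = 1·5^0
  c_2 = 1 = 1·5^0
  c_3 = 0
λ_0 = (1, 1, 0)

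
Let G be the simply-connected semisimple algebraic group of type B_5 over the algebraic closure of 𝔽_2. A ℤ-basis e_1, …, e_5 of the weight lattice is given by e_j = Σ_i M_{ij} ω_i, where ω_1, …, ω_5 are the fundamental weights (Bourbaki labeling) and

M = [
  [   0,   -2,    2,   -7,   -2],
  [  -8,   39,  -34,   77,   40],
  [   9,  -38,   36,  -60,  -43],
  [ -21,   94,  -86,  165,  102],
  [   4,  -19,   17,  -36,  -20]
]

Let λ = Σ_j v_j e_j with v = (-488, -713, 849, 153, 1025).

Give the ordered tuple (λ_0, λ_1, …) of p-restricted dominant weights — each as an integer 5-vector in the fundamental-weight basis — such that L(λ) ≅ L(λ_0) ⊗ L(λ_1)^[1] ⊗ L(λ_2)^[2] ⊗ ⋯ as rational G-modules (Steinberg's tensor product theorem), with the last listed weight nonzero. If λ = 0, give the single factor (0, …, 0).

((1, 0, 1, 1, 0), (1, 0, 1, 1, 0), (0, 1, 0, 1, 1), (0, 1, 1, 0, 0), (0, 0, 0, 0, 1))

Compute c_i = Σ_j M_{ij} v_j with v = (-488, -713, 849, 153, 1025):
  c_1 = (0)·(-488) + (-2)·(-713) + (2)·(849) + (-7)·(153) + (-2)·(1025) = 3
  c_2 = (-8)·(-488) + (39)·(-713) + (-34)·(849) + (77)·(153) + (40)·(1025) = 12
  c_3 = (9)·(-488) + (-38)·(-713) + (36)·(849) + (-60)·(153) + (-43)·(1025) = 11
  c_4 = (-21)·(-488) + (94)·(-713) + (-86)·(849) + (165)·(153) + (102)·(1025) = 7
  c_5 = (4)·(-488) + (-19)·(-713) + (17)·(849) + (-36)·(153) + (-20)·(1025) = 20
p = 2; digits c_i = Σ_j d_{ij}·2^j, 0 ≤ d_{ij} < 2:
  c_1 = 3 = 1·2^0 + 1·2^1
  c_2 = 12 = 0·2^0 + 0·2^1 + 1·2^2 + 1·2^3
  c_3 = 11 = 1·2^0 + 1·2^1 + 0·2^2 + 1·2^3
  c_4 = 7 = 1·2^0 + 1·2^1 + 1·2^2
  c_5 = 20 = 0·2^0 + 0·2^1 + 1·2^2 + 0·2^3 + 1·2^4
p-restricted factor λ_0 = (1, 0, 1, 1, 0)
p-restricted factor λ_1 = (1, 0, 1, 1, 0)
p-restricted factor λ_2 = (0, 1, 0, 1, 1)
p-restricted factor λ_3 = (0, 1, 1, 0, 0)
p-restricted factor λ_4 = (0, 0, 0, 0, 1)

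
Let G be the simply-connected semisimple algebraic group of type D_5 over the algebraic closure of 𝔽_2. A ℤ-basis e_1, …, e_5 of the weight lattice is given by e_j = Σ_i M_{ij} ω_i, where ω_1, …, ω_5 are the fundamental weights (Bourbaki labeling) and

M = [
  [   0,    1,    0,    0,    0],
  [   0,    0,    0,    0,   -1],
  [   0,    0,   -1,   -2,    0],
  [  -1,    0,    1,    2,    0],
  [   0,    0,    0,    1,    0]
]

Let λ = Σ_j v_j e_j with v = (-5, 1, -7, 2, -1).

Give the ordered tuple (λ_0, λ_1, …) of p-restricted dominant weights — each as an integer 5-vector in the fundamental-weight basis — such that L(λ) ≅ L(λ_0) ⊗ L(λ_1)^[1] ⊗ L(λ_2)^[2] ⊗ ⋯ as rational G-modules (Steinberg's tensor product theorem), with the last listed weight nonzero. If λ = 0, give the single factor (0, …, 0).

((1, 1, 1, 0, 0), (0, 0, 1, 1, 1))

Converting to the ω-basis (c_i = row i of M dotted with v = (-5, 1, -7, 2, -1)):
  c_1 = 0*-5 + 1*1 + 0*-7 + 0*2 + 0*-1 = 1
  c_2 = 0*-5 + 0*1 + 0*-7 + 0*2 + -1*-1 = 1
  c_3 = 0*-5 + 0*1 + -1*-7 + -2*2 + 0*-1 = 3
  c_4 = -1*-5 + 0*1 + 1*-7 + 2*2 + 0*-1 = 2
  c_5 = 0*-5 + 0*1 + 0*-7 + 1*2 + 0*-1 = 2
p = 2; digits c_i = Σ_j d_{ij}·2^j, 0 ≤ d_{ij} < 2:
  c_1 = 1 = 1·2^0
  c_2 = 1 = 1·2^0
  c_3 = 3 = 1·2^0 + 1·2^1
  c_4 = 2 = 0·2^0 + 1·2^1
  c_5 = 2 = 0·2^0 + 1·2^1
p-restricted factor λ_0 = (1, 1, 1, 0, 0)
p-restricted factor λ_1 = (0, 0, 1, 1, 1)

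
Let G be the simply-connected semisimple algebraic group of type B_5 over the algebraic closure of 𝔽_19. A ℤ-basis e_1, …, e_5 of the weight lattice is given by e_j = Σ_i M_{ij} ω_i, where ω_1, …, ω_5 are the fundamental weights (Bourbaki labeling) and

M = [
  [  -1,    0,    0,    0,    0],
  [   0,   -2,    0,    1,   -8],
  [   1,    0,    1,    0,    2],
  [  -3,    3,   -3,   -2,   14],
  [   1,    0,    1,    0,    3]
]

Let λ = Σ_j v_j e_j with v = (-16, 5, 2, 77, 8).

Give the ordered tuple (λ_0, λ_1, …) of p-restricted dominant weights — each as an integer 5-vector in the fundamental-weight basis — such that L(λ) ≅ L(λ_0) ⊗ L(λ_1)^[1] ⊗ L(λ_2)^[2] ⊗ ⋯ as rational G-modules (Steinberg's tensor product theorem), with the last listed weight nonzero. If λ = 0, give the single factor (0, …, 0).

ω-coordinates c = M·v, v = (-16, 5, 2, 77, 8):
  c_1 = -1*-16 + 0*5 + 0*2 + 0*77 + 0*8 = 16
  c_2 = 0*-16 + -2*5 + 0*2 + 1*77 + -8*8 = 3
  c_3 = 1*-16 + 0*5 + 1*2 + 0*77 + 2*8 = 2
  c_4 = -3*-16 + 3*5 + -3*2 + -2*77 + 14*8 = 15
  c_5 = 1*-16 + 0*5 + 1*2 + 0*77 + 3*8 = 10
Writing each c_i in base p = 19:
  c_1 = 16 = 16·19^0
  c_2 = 3 = 3·19^0
  c_3 = 2 = 2·19^0
  c_4 = 15 = 15·19^0
  c_5 = 10 = 10·19^0
p-restricted factor λ_0 = (16, 3, 2, 15, 10)

((16, 3, 2, 15, 10),)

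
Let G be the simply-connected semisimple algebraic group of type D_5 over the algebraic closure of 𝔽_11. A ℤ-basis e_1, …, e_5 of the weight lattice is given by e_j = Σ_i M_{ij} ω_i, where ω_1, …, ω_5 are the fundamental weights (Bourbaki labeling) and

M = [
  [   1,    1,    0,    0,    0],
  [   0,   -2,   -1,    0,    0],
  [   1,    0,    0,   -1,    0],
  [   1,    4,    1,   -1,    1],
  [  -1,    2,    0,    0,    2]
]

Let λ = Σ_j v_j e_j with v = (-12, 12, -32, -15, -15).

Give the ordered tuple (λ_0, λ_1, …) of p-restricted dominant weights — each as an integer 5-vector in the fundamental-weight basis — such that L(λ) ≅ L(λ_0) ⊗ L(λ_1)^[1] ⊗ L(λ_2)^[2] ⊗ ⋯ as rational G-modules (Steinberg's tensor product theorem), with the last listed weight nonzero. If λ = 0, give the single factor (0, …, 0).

((0, 8, 3, 4, 6),)

Converting to the ω-basis (c_i = row i of M dotted with v = (-12, 12, -32, -15, -15)):
  c_1 = (1)·(-12) + 1·12 + (0)·(-32) + (0)·(-15) + (0)·(-15) = 0
  c_2 = (0)·(-12) + (-2)·(12) + (-1)·(-32) + (0)·(-15) + (0)·(-15) = 8
  c_3 = (1)·(-12) + 0·12 + (0)·(-32) + (-1)·(-15) + (0)·(-15) = 3
  c_4 = (1)·(-12) + 4·12 + (1)·(-32) + (-1)·(-15) + (1)·(-15) = 4
  c_5 = (-1)·(-12) + 2·12 + (0)·(-32) + (0)·(-15) + (2)·(-15) = 6
Base-11 expansion of each c_i:
  c_1 = 0
  c_2 = 8 = 8·11^0
  c_3 = 3 = 3·11^0
  c_4 = 4 = 4·11^0
  c_5 = 6 = 6·11^0
Factor λ_0 = (0, 8, 3, 4, 6)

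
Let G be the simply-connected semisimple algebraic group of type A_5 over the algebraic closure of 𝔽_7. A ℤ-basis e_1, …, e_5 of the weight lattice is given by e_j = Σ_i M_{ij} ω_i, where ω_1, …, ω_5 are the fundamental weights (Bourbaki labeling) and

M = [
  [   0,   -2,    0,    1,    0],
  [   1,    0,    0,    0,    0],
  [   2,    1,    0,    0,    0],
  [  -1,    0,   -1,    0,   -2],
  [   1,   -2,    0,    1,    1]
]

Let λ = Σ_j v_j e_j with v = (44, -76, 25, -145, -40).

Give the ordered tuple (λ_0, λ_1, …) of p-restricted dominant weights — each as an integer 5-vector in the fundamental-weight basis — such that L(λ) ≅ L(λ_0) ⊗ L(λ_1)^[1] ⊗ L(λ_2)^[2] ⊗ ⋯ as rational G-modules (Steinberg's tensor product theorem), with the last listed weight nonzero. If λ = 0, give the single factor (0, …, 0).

((0, 2, 5, 4, 4), (1, 6, 1, 1, 1))

Change of basis e → ω: c = M·v where v = (44, -76, 25, -145, -40):
  c_1 = (0)·(44) + (-2)·(-76) + (0)·(25) + (1)·(-145) + (0)·(-40) = 7
  c_2 = (1)·(44) + (0)·(-76) + (0)·(25) + (0)·(-145) + (0)·(-40) = 44
  c_3 = (2)·(44) + (1)·(-76) + (0)·(25) + (0)·(-145) + (0)·(-40) = 12
  c_4 = (-1)·(44) + (0)·(-76) + (-1)·(25) + (0)·(-145) + (-2)·(-40) = 11
  c_5 = (1)·(44) + (-2)·(-76) + (0)·(25) + (1)·(-145) + (1)·(-40) = 11
Writing each c_i in base p = 7:
  c_1 = 7 = 0·7^0 + 1·7^1
  c_2 = 44 = 2·7^0 + 6·7^1
  c_3 = 12 = 5·7^0 + 1·7^1
  c_4 = 11 = 4·7^0 + 1·7^1
  c_5 = 11 = 4·7^0 + 1·7^1
λ_0 = (0, 2, 5, 4, 4)
λ_1 = (1, 6, 1, 1, 1)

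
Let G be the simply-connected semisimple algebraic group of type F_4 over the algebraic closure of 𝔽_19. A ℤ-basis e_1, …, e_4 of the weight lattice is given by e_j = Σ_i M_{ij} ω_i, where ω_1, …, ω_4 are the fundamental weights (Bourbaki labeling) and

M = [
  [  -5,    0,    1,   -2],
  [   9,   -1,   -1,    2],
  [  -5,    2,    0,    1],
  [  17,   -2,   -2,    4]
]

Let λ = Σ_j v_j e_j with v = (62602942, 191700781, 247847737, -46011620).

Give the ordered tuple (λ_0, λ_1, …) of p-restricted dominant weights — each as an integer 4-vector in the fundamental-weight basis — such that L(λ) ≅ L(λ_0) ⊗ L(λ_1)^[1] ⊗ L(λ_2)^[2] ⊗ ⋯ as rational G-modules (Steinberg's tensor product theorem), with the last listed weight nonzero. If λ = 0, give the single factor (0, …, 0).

((14, 4, 18, 14), (1, 4, 7, 1), (9, 4, 14, 6), (1, 8, 0, 9), (16, 16, 16, 8), (10, 12, 9, 0))

Converting to the ω-basis (c_i = row i of M dotted with v = (62602942, 191700781, 247847737, -46011620)):
  c_1 = -5*62602942 + 0*191700781 + 1*247847737 + -2*-46011620 = 26856267
  c_2 = 9*62602942 + -1*191700781 + -1*247847737 + 2*-46011620 = 31854720
  c_3 = -5*62602942 + 2*191700781 + 0*247847737 + 1*-46011620 = 24375232
  c_4 = 17*62602942 + -2*191700781 + -2*247847737 + 4*-46011620 = 1106498
p = 19; digits c_i = Σ_j d_{ij}·19^j, 0 ≤ d_{ij} < 19:
  c_1 = 26856267 = 14·19^0 + 1·19^1 + 9·19^2 + 1·19^3 + 16·19^4 + 10·19^5
  c_2 = 31854720 = 4·19^0 + 4·19^1 + 4·19^2 + 8·19^3 + 16·19^4 + 12·19^5
  c_3 = 24375232 = 18·19^0 + 7·19^1 + 14·19^2 + 0·19^3 + 16·19^4 + 9·19^5
  c_4 = 1106498 = 14·19^0 + 1·19^1 + 6·19^2 + 9·19^3 + 8·19^4
Factor λ_0 = (14, 4, 18, 14)
Factor λ_1 = (1, 4, 7, 1)
Factor λ_2 = (9, 4, 14, 6)
Factor λ_3 = (1, 8, 0, 9)
Factor λ_4 = (16, 16, 16, 8)
Factor λ_5 = (10, 12, 9, 0)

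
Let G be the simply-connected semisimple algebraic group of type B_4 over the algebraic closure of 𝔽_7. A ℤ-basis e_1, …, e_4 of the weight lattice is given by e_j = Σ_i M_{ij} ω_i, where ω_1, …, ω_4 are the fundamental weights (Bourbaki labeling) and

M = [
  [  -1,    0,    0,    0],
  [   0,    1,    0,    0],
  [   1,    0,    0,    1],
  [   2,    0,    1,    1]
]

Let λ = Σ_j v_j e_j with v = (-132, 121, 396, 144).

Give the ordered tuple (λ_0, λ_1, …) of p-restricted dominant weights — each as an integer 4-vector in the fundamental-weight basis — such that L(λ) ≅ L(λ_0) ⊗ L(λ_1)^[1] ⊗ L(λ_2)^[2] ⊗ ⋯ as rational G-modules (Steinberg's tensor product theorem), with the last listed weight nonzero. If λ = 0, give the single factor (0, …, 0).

In the fundamental-weight basis, λ has coordinates c = M·v (v = (-132, 121, 396, 144)):
  c_1 = -1*-132 + 0*121 + 0*396 + 0*144 = 132
  c_2 = 0*-132 + 1*121 + 0*396 + 0*144 = 121
  c_3 = 1*-132 + 0*121 + 0*396 + 1*144 = 12
  c_4 = 2*-132 + 0*121 + 1*396 + 1*144 = 276
p = 7; digits c_i = Σ_j d_{ij}·7^j, 0 ≤ d_{ij} < 7:
  c_1 = 132 = 6·7^0 + 4·7^1 + 2·7^2
  c_2 = 121 = 2·7^0 + 3·7^1 + 2·7^2
  c_3 = 12 = 5·7^0 + 1·7^1
  c_4 = 276 = 3·7^0 + 4·7^1 + 5·7^2
λ_0 = (6, 2, 5, 3)
λ_1 = (4, 3, 1, 4)
λ_2 = (2, 2, 0, 5)

((6, 2, 5, 3), (4, 3, 1, 4), (2, 2, 0, 5))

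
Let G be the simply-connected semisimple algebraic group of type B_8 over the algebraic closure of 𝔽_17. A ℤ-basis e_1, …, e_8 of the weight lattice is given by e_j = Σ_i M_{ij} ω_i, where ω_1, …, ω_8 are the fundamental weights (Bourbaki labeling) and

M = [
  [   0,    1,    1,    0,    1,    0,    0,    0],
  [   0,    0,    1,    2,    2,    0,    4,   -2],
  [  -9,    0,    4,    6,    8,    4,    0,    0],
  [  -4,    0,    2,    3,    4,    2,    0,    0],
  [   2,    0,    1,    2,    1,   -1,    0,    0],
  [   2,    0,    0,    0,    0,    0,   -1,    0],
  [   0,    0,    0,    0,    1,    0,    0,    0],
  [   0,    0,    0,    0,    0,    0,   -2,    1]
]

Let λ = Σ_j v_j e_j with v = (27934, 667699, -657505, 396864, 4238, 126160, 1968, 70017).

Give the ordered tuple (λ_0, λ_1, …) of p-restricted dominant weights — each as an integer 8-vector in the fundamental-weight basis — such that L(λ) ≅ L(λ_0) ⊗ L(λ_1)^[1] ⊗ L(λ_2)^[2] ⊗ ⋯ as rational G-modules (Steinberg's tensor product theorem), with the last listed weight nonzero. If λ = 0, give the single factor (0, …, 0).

Compute c_i = Σ_j M_{ij} v_j with v = (27934, 667699, -657505, 396864, 4238, 126160, 1968, 70017):
  c_1 = (0)·(27934) + (1)·(667699) + (1)·(-657505) + (0)·(396864) + (1)·(4238) + (0)·(126160) + (0)·(1968) + (0)·(70017) = 14432
  c_2 = (0)·(27934) + (0)·(667699) + (1)·(-657505) + (2)·(396864) + (2)·(4238) + (0)·(126160) + (4)·(1968) + (-2)·(70017) = 12537
  c_3 = (-9)·(27934) + (0)·(667699) + (4)·(-657505) + (6)·(396864) + (8)·(4238) + (4)·(126160) + (0)·(1968) + (0)·(70017) = 38302
  c_4 = (-4)·(27934) + (0)·(667699) + (2)·(-657505) + (3)·(396864) + (4)·(4238) + (2)·(126160) + (0)·(1968) + (0)·(70017) = 33118
  c_5 = (2)·(27934) + (0)·(667699) + (1)·(-657505) + (2)·(396864) + (1)·(4238) + (-1)·(126160) + (0)·(1968) + (0)·(70017) = 70169
  c_6 = (2)·(27934) + (0)·(667699) + (0)·(-657505) + (0)·(396864) + (0)·(4238) + (0)·(126160) + (-1)·(1968) + (0)·(70017) = 53900
  c_7 = (0)·(27934) + (0)·(667699) + (0)·(-657505) + (0)·(396864) + (1)·(4238) + (0)·(126160) + (0)·(1968) + (0)·(70017) = 4238
  c_8 = (0)·(27934) + (0)·(667699) + (0)·(-657505) + (0)·(396864) + (0)·(4238) + (0)·(126160) + (-2)·(1968) + (1)·(70017) = 66081
Writing each c_i in base p = 17:
  c_1 = 14432 = 16·17^0 + 15·17^1 + 15·17^2 + 2·17^3
  c_2 = 12537 = 8·17^0 + 6·17^1 + 9·17^2 + 2·17^3
  c_3 = 38302 = 1·17^0 + 9·17^1 + 13·17^2 + 7·17^3
  c_4 = 33118 = 2·17^0 + 10·17^1 + 12·17^2 + 6·17^3
  c_5 = 70169 = 10·17^0 + 13·17^1 + 4·17^2 + 14·17^3
  c_6 = 53900 = 10·17^0 + 8·17^1 + 16·17^2 + 10·17^3
  c_7 = 4238 = 5·17^0 + 11·17^1 + 14·17^2
  c_8 = 66081 = 2·17^0 + 11·17^1 + 7·17^2 + 13·17^3
p-restricted factor λ_0 = (16, 8, 1, 2, 10, 10, 5, 2)
p-restricted factor λ_1 = (15, 6, 9, 10, 13, 8, 11, 11)
p-restricted factor λ_2 = (15, 9, 13, 12, 4, 16, 14, 7)
p-restricted factor λ_3 = (2, 2, 7, 6, 14, 10, 0, 13)

((16, 8, 1, 2, 10, 10, 5, 2), (15, 6, 9, 10, 13, 8, 11, 11), (15, 9, 13, 12, 4, 16, 14, 7), (2, 2, 7, 6, 14, 10, 0, 13))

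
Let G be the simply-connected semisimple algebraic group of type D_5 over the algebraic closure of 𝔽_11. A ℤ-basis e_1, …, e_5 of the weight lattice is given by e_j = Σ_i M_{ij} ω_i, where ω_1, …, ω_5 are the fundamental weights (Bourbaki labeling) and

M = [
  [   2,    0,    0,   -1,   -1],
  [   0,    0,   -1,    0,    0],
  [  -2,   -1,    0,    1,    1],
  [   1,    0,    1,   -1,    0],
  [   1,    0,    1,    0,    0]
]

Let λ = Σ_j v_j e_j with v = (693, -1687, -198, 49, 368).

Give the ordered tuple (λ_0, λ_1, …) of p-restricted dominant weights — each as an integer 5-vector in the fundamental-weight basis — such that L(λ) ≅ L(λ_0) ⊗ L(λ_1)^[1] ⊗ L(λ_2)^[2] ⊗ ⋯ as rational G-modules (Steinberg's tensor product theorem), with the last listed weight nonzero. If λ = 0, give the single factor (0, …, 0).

((1, 0, 3, 6, 0), (0, 7, 10, 7, 1), (8, 1, 5, 3, 4))

Compute c_i = Σ_j M_{ij} v_j with v = (693, -1687, -198, 49, 368):
  c_1 = 2·693 + (0)·(-1687) + (0)·(-198) + (-1)·(49) + (-1)·(368) = 969
  c_2 = 0·693 + (0)·(-1687) + (-1)·(-198) + 0·49 + 0·368 = 198
  c_3 = (-2)·(693) + (-1)·(-1687) + (0)·(-198) + 1·49 + 1·368 = 718
  c_4 = 1·693 + (0)·(-1687) + (1)·(-198) + (-1)·(49) + 0·368 = 446
  c_5 = 1·693 + (0)·(-1687) + (1)·(-198) + 0·49 + 0·368 = 495
Writing each c_i in base p = 11:
  c_1 = 969 = 1·11^0 + 0·11^1 + 8·11^2
  c_2 = 198 = 0·11^0 + 7·11^1 + 1·11^2
  c_3 = 718 = 3·11^0 + 10·11^1 + 5·11^2
  c_4 = 446 = 6·11^0 + 7·11^1 + 3·11^2
  c_5 = 495 = 0·11^0 + 1·11^1 + 4·11^2
Factor λ_0 = (1, 0, 3, 6, 0)
Factor λ_1 = (0, 7, 10, 7, 1)
Factor λ_2 = (8, 1, 5, 3, 4)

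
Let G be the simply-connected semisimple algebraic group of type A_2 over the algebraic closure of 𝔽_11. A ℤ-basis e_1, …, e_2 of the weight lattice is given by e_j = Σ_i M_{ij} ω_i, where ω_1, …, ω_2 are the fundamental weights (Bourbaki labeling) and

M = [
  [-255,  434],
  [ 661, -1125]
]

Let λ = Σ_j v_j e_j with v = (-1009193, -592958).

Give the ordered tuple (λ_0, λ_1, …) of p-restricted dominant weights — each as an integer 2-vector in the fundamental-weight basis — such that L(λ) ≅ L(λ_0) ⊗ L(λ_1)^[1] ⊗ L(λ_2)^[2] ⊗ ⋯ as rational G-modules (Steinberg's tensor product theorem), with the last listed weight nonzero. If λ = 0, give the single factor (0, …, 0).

((3, 0), (7, 8), (3, 9))

Change of basis e → ω: c = M·v where v = (-1009193, -592958):
  c_1 = (-255)·(-1009193) + (434)·(-592958) = 443
  c_2 = (661)·(-1009193) + (-1125)·(-592958) = 1177
Base-11 expansion of each c_i:
  c_1 = 443 = 3·11^0 + 7·11^1 + 3·11^2
  c_2 = 1177 = 0·11^0 + 8·11^1 + 9·11^2
Factor λ_0 = (3, 0)
Factor λ_1 = (7, 8)
Factor λ_2 = (3, 9)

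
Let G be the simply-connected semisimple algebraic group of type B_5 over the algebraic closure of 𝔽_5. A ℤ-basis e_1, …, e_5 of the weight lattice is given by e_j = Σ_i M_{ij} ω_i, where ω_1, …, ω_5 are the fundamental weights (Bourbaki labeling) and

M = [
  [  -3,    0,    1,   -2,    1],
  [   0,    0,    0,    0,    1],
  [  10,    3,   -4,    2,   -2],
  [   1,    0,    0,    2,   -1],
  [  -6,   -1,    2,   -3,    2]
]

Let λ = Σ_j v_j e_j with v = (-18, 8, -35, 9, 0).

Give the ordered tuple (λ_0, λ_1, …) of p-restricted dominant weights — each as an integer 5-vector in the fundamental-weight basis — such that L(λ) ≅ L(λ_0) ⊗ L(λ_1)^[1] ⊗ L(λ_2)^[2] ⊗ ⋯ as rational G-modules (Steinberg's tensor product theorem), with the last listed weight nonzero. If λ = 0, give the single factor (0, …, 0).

((1, 0, 2, 0, 3),)

ω-coordinates c = M·v, v = (-18, 8, -35, 9, 0):
  c_1 = -3*-18 + 0*8 + 1*-35 + -2*9 + 1*0 = 1
  c_2 = 0*-18 + 0*8 + 0*-35 + 0*9 + 1*0 = 0
  c_3 = 10*-18 + 3*8 + -4*-35 + 2*9 + -2*0 = 2
  c_4 = 1*-18 + 0*8 + 0*-35 + 2*9 + -1*0 = 0
  c_5 = -6*-18 + -1*8 + 2*-35 + -3*9 + 2*0 = 3
p = 5; digits c_i = Σ_j d_{ij}·5^j, 0 ≤ d_{ij} < 5:
  c_1 = 1 = 1·5^0
  c_2 = 0
  c_3 = 2 = 2·5^0
  c_4 = 0
  c_5 = 3 = 3·5^0
p-restricted factor λ_0 = (1, 0, 2, 0, 3)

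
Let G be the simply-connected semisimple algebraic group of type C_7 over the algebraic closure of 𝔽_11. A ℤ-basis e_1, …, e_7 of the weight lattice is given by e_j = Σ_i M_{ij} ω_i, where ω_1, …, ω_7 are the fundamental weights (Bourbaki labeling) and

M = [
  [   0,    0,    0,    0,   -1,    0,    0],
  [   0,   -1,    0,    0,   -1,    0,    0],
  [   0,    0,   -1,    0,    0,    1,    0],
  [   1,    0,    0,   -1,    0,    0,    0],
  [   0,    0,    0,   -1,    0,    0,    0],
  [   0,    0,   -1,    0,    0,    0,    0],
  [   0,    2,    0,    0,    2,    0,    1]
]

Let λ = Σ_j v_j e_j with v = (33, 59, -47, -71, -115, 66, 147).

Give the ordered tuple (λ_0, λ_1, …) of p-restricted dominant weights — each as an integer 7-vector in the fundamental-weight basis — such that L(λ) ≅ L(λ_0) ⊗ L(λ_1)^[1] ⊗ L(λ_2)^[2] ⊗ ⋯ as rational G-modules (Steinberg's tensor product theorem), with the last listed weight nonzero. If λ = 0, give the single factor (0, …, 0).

In the fundamental-weight basis, λ has coordinates c = M·v (v = (33, 59, -47, -71, -115, 66, 147)):
  c_1 = (0)·(33) + (0)·(59) + (0)·(-47) + (0)·(-71) + (-1)·(-115) + (0)·(66) + (0)·(147) = 115
  c_2 = (0)·(33) + (-1)·(59) + (0)·(-47) + (0)·(-71) + (-1)·(-115) + (0)·(66) + (0)·(147) = 56
  c_3 = (0)·(33) + (0)·(59) + (-1)·(-47) + (0)·(-71) + (0)·(-115) + (1)·(66) + (0)·(147) = 113
  c_4 = (1)·(33) + (0)·(59) + (0)·(-47) + (-1)·(-71) + (0)·(-115) + (0)·(66) + (0)·(147) = 104
  c_5 = (0)·(33) + (0)·(59) + (0)·(-47) + (-1)·(-71) + (0)·(-115) + (0)·(66) + (0)·(147) = 71
  c_6 = (0)·(33) + (0)·(59) + (-1)·(-47) + (0)·(-71) + (0)·(-115) + (0)·(66) + (0)·(147) = 47
  c_7 = (0)·(33) + (2)·(59) + (0)·(-47) + (0)·(-71) + (2)·(-115) + (0)·(66) + (1)·(147) = 35
p = 11; digits c_i = Σ_j d_{ij}·11^j, 0 ≤ d_{ij} < 11:
  c_1 = 115 = 5·11^0 + 10·11^1
  c_2 = 56 = 1·11^0 + 5·11^1
  c_3 = 113 = 3·11^0 + 10·11^1
  c_4 = 104 = 5·11^0 + 9·11^1
  c_5 = 71 = 5·11^0 + 6·11^1
  c_6 = 47 = 3·11^0 + 4·11^1
  c_7 = 35 = 2·11^0 + 3·11^1
λ_0 = (5, 1, 3, 5, 5, 3, 2)
λ_1 = (10, 5, 10, 9, 6, 4, 3)

((5, 1, 3, 5, 5, 3, 2), (10, 5, 10, 9, 6, 4, 3))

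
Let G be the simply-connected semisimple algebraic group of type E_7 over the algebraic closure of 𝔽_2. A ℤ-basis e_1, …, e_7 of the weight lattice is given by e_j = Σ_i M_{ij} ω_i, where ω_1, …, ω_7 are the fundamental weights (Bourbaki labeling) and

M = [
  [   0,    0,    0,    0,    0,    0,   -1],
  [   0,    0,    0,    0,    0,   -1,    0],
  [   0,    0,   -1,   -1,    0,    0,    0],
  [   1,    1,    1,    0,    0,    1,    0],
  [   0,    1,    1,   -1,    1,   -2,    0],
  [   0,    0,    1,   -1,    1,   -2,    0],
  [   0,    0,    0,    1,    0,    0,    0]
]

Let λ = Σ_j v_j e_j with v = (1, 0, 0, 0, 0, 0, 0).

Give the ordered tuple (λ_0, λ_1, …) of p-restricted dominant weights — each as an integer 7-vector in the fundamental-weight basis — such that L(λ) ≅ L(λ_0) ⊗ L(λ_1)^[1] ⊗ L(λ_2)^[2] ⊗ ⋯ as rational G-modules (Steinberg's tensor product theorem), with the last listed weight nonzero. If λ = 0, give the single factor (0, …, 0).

((0, 0, 0, 1, 0, 0, 0),)

In the fundamental-weight basis, λ has coordinates c = M·v (v = (1, 0, 0, 0, 0, 0, 0)):
  c_1 = 0*1 + 0*0 + 0*0 + 0*0 + 0*0 + 0*0 + -1*0 = 0
  c_2 = 0*1 + 0*0 + 0*0 + 0*0 + 0*0 + -1*0 + 0*0 = 0
  c_3 = 0*1 + 0*0 + -1*0 + -1*0 + 0*0 + 0*0 + 0*0 = 0
  c_4 = 1*1 + 1*0 + 1*0 + 0*0 + 0*0 + 1*0 + 0*0 = 1
  c_5 = 0*1 + 1*0 + 1*0 + -1*0 + 1*0 + -2*0 + 0*0 = 0
  c_6 = 0*1 + 0*0 + 1*0 + -1*0 + 1*0 + -2*0 + 0*0 = 0
  c_7 = 0*1 + 0*0 + 0*0 + 1*0 + 0*0 + 0*0 + 0*0 = 0
Writing each c_i in base p = 2:
  c_1 = 0
  c_2 = 0
  c_3 = 0
  c_4 = 1 = 1·2^0
  c_5 = 0
  c_6 = 0
  c_7 = 0
Factor λ_0 = (0, 0, 0, 1, 0, 0, 0)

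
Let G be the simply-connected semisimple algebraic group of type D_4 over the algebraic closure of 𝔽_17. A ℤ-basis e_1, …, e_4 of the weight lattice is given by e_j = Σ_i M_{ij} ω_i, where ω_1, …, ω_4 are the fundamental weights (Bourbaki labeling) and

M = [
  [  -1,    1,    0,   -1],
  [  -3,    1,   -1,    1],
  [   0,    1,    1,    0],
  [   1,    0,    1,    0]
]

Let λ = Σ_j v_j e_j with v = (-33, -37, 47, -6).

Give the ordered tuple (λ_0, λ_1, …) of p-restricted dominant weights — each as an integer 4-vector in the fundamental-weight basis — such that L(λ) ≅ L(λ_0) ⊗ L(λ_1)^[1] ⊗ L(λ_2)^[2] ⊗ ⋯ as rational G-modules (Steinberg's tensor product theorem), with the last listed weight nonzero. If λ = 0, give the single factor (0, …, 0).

((2, 9, 10, 14),)

In the fundamental-weight basis, λ has coordinates c = M·v (v = (-33, -37, 47, -6)):
  c_1 = (-1)·(-33) + (1)·(-37) + 0·47 + (-1)·(-6) = 2
  c_2 = (-3)·(-33) + (1)·(-37) + (-1)·(47) + (1)·(-6) = 9
  c_3 = (0)·(-33) + (1)·(-37) + 1·47 + (0)·(-6) = 10
  c_4 = (1)·(-33) + (0)·(-37) + 1·47 + (0)·(-6) = 14
Base-17 expansion of each c_i:
  c_1 = 2 = 2·17^0
  c_2 = 9 = 9·17^0
  c_3 = 10 = 10·17^0
  c_4 = 14 = 14·17^0
p-restricted factor λ_0 = (2, 9, 10, 14)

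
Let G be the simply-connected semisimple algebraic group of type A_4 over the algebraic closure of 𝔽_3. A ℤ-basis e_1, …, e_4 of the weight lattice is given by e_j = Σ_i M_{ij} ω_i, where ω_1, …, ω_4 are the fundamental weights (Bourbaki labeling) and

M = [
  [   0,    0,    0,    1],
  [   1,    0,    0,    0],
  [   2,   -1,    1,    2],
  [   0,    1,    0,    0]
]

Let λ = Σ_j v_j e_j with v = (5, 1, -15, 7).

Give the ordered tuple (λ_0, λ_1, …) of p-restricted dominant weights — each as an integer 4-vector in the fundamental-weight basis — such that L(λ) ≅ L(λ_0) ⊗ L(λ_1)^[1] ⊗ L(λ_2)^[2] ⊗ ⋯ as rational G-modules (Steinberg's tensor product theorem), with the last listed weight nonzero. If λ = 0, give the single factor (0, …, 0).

((1, 2, 2, 1), (2, 1, 2, 0))

Compute c_i = Σ_j M_{ij} v_j with v = (5, 1, -15, 7):
  c_1 = 0·5 + 0·1 + (0)·(-15) + 1·7 = 7
  c_2 = 1·5 + 0·1 + (0)·(-15) + 0·7 = 5
  c_3 = 2·5 + (-1)·(1) + (1)·(-15) + 2·7 = 8
  c_4 = 0·5 + 1·1 + (0)·(-15) + 0·7 = 1
Expand coordinatewise in base 3:
  c_1 = 7 = 1·3^0 + 2·3^1
  c_2 = 5 = 2·3^0 + 1·3^1
  c_3 = 8 = 2·3^0 + 2·3^1
  c_4 = 1 = 1·3^0
Factor λ_0 = (1, 2, 2, 1)
Factor λ_1 = (2, 1, 2, 0)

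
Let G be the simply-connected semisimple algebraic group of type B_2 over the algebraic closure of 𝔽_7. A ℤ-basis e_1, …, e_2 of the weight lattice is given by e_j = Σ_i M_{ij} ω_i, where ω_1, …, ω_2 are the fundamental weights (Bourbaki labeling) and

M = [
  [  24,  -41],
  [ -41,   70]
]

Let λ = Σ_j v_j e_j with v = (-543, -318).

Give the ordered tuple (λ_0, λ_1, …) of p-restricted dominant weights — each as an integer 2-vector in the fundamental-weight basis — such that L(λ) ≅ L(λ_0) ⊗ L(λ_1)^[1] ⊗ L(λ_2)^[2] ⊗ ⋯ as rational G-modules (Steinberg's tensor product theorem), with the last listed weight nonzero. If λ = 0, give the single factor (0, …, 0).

((6, 3),)

Change of basis e → ω: c = M·v where v = (-543, -318):
  c_1 = (24)·(-543) + (-41)·(-318) = 6
  c_2 = (-41)·(-543) + (70)·(-318) = 3
Writing each c_i in base p = 7:
  c_1 = 6 = 6·7^0
  c_2 = 3 = 3·7^0
p-restricted factor λ_0 = (6, 3)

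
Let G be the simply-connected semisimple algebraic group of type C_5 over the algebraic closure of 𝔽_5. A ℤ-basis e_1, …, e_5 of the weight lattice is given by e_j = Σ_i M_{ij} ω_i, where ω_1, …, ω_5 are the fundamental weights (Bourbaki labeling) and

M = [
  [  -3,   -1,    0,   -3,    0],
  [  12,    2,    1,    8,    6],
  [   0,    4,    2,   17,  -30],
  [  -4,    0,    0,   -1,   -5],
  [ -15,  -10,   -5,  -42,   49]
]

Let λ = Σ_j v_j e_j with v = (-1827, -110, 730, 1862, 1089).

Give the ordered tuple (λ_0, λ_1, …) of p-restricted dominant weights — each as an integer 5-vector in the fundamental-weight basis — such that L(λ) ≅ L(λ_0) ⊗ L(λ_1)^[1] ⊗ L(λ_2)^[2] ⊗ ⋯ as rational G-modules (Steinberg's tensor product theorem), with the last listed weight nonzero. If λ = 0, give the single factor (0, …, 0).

In the fundamental-weight basis, λ has coordinates c = M·v (v = (-1827, -110, 730, 1862, 1089)):
  c_1 = (-3)·(-1827) + (-1)·(-110) + (0)·(730) + (-3)·(1862) + (0)·(1089) = 5
  c_2 = (12)·(-1827) + (2)·(-110) + (1)·(730) + (8)·(1862) + (6)·(1089) = 16
  c_3 = (0)·(-1827) + (4)·(-110) + (2)·(730) + (17)·(1862) + (-30)·(1089) = 4
  c_4 = (-4)·(-1827) + (0)·(-110) + (0)·(730) + (-1)·(1862) + (-5)·(1089) = 1
  c_5 = (-15)·(-1827) + (-10)·(-110) + (-5)·(730) + (-42)·(1862) + (49)·(1089) = 12
Base-5 expansion of each c_i:
  c_1 = 5 = 0·5^0 + 1·5^1
  c_2 = 16 = 1·5^0 + 3·5^1
  c_3 = 4 = 4·5^0
  c_4 = 1 = 1·5^0
  c_5 = 12 = 2·5^0 + 2·5^1
p-restricted factor λ_0 = (0, 1, 4, 1, 2)
p-restricted factor λ_1 = (1, 3, 0, 0, 2)

((0, 1, 4, 1, 2), (1, 3, 0, 0, 2))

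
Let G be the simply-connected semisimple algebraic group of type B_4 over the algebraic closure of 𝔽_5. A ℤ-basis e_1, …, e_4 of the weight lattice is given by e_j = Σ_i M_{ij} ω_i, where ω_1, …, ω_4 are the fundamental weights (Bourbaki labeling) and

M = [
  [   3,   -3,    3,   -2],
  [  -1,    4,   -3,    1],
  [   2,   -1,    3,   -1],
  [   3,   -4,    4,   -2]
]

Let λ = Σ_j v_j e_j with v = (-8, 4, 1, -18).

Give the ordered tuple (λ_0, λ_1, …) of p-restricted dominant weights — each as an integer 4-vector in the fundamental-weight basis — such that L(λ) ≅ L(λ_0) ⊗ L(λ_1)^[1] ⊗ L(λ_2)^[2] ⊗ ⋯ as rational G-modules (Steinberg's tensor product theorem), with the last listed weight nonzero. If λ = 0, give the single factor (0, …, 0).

Change of basis e → ω: c = M·v where v = (-8, 4, 1, -18):
  c_1 = (3)·(-8) + (-3)·(4) + 3·1 + (-2)·(-18) = 3
  c_2 = (-1)·(-8) + 4·4 + (-3)·(1) + (1)·(-18) = 3
  c_3 = (2)·(-8) + (-1)·(4) + 3·1 + (-1)·(-18) = 1
  c_4 = (3)·(-8) + (-4)·(4) + 4·1 + (-2)·(-18) = 0
Writing each c_i in base p = 5:
  c_1 = 3 = 3·5^0
  c_2 = 3 = 3·5^0
  c_3 = 1 = 1·5^0
  c_4 = 0
p-restricted factor λ_0 = (3, 3, 1, 0)

((3, 3, 1, 0),)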